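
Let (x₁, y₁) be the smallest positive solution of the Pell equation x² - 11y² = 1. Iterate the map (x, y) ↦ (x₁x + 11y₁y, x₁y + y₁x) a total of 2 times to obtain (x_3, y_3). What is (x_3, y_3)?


Step 1: Find the fundamental solution (x₁, y₁) of x² - 11y² = 1.
  Expand √11 as a continued fraction. a₀ = ⌊√11⌋ = 3; iterate m_{k+1} = d_k·a_k − m_k, d_{k+1} = (11 − m_{k+1}²)/d_k, a_{k+1} = ⌊(a₀ + m_{k+1})/d_{k+1}⌋ (starting m₀ = 0, d₀ = 1), with convergents p_k = a_k·p_{k-1} + p_{k-2}, q_k = a_k·q_{k-1} + q_{k-2} (p₋₁ = 1, q₋₁ = 0):
  k = 0: a₀ = 3; p₀/q₀ = 3/1; p₀² − 11·q₀² = 9 − 11 = -2.
  k = 1: m = 3, d = 2, a = ⌊(3 + 3)/2⌋ = 3; p/q = (3·3 + 1)/(3·1 + 0) = 10/3; p² − 11·q² = 100 − 99 = 1.
  The first convergent with p² − 11·q² = 1 gives the fundamental solution (x₁, y₁) = (10, 3).
Step 2: Apply the recurrence (x_{n+1}, y_{n+1}) = (x₁x_n + 11y₁y_n, x₁y_n + y₁x_n) repeatedly.
  From (x_1, y_1) = (10, 3): x_2 = 10·10 + 11·3·3 = 199; y_2 = 10·3 + 3·10 = 60.
  From (x_2, y_2) = (199, 60): x_3 = 10·199 + 11·3·60 = 3970; y_3 = 10·60 + 3·199 = 1197.
Step 3: Verify x_3² - 11·y_3² = 15760900 - 15760899 = 1 (should be 1). ✓

(x_1, y_1) = (10, 3); (x_3, y_3) = (3970, 1197).


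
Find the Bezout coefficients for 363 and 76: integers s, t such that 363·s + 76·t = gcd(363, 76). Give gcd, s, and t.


Euclidean algorithm on (363, 76) — divide until remainder is 0:
  363 = 4 · 76 + 59
  76 = 1 · 59 + 17
  59 = 3 · 17 + 8
  17 = 2 · 8 + 1
  8 = 8 · 1 + 0
gcd(363, 76) = 1.
Track Bezout coefficients alongside the remainders: start with r₀ = 363 = a·1 + b·0 (s = 1, t = 0) and r₁ = 76 = a·0 + b·1 (s = 0, t = 1); each new remainder r_{k+1} = r_{k-1} − q_k·r_k inherits s_{k+1} = s_{k-1} − q_k·s_k, t_{k+1} = t_{k-1} − q_k·t_k, so r_k = a·s_k + b·t_k at every step:
  q = 4: r = 59, s = 1 − 4·0 = 1, t = 0 − 4·1 = -4  (check: 363·1 + 76·(-4) = 59)
  q = 1: r = 17, s = 0 − 1·1 = -1, t = 1 − 1·(-4) = 5  (check: 363·(-1) + 76·5 = 17)
  q = 3: r = 8, s = 1 − 3·(-1) = 4, t = -4 − 3·5 = -19  (check: 363·4 + 76·(-19) = 8)
  q = 2: r = 1, s = -1 − 2·4 = -9, t = 5 − 2·(-19) = 43  (check: 363·(-9) + 76·43 = 1)
The row with r = 1 (the gcd) gives the Bezout coefficients s = -9, t = 43.
Result: 363 · (-9) + 76 · (43) = 1.

gcd(363, 76) = 1; s = -9, t = 43 (check: 363·(-9) + 76·43 = 1).


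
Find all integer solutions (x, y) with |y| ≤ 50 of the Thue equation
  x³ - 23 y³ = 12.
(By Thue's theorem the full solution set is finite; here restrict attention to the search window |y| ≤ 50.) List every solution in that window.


The equation is x³ - 23y³ = 12. For fixed y, x³ = 23·y³ + 12, so a solution requires the RHS to be a perfect cube.
Strategy: iterate y from -50 to 50, compute RHS = 23·y³ + 12, and check whether it is a (positive or negative) perfect cube.
Check small values of y:
  y = 0: RHS = 12 is not a perfect cube.
  y = 1: RHS = 35 is not a perfect cube.
  y = -1: RHS = -11 is not a perfect cube.
  y = 2: RHS = 196 is not a perfect cube.
  y = -2: RHS = -172 is not a perfect cube.
  y = 3: RHS = 633 is not a perfect cube.
  y = -3: RHS = -609 is not a perfect cube.
Continuing the search up to |y| = 50 finds no solutions either.
No (x, y) in the scanned range satisfies the equation.

No integer solutions with |y| ≤ 50.


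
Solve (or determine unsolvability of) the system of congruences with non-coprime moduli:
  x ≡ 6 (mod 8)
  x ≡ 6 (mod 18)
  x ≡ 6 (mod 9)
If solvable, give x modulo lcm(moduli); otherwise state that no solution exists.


Moduli 8, 18, 9 are not pairwise coprime, so CRT works modulo lcm(m_i) when all pairwise compatibility conditions hold.
Pairwise compatibility: gcd(m_i, m_j) must divide a_i - a_j for every pair.
Merge one congruence at a time:
  Start: x ≡ 6 (mod 8).
  Combine with x ≡ 6 (mod 18): gcd(8, 18) = 2; 6 - 6 = 0, which IS divisible by 2, so compatible.
    Write x = 6 + 8·t and substitute into x ≡ 6 (mod 18): 8·t ≡ 6 − 6 = 0 (mod 18).
    Divide the congruence (and modulus) by g = 2: 4·t ≡ 0 (mod 9).
    The inverse of 4 mod 9 is 7 (since 4·7 = 28 = 3·9 + 1), so t ≡ 7·0 = 0 ≡ 0 (mod 9).
    Then x = 6 + 8·0 = 6, valid modulo lcm(8, 18) = 72: x ≡ 6 (mod 72).
  Combine with x ≡ 6 (mod 9): gcd(72, 9) = 9; 6 - 6 = 0, which IS divisible by 9, so compatible.
    Write x = 6 + 72·t and substitute into x ≡ 6 (mod 9): 72·t ≡ 6 − 6 = 0 (mod 9).
    Divide the congruence (and modulus) by g = 9: 8·t ≡ 0 (mod 1).
    Modulo 1 every t works; take t = 0.
    Then x = 6 + 72·0 = 6, valid modulo lcm(72, 9) = 72: x ≡ 6 (mod 72).
Verify: 6 mod 8 = 6, 6 mod 18 = 6, 6 mod 9 = 6.

x ≡ 6 (mod 72).


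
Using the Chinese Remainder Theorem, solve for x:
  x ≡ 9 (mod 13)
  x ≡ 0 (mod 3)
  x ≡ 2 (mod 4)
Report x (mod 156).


Moduli 13, 3, 4 are pairwise coprime; by CRT there is a unique solution modulo M = 13 · 3 · 4 = 156.
Solve pairwise, accumulating the modulus:
  Start with x ≡ 9 (mod 13).
  Combine with x ≡ 0 (mod 3): since gcd(13, 3) = 1, we get a unique residue mod 39.
    Write x = 9 + 13·t and substitute into x ≡ 0 (mod 3): 13·t ≡ 0 − 9 = -9 (mod 3).
    Reduce coefficients mod 3: 1·t ≡ 0 (mod 3).
    So t ≡ 0 (mod 3).
    Then x = 9 + 13·0 = 9, valid modulo lcm(13, 3) = 39: x ≡ 9 (mod 39).
  Combine with x ≡ 2 (mod 4): since gcd(39, 4) = 1, we get a unique residue mod 156.
    Write x = 9 + 39·t and substitute into x ≡ 2 (mod 4): 39·t ≡ 2 − 9 = -7 (mod 4).
    Reduce coefficients mod 4: 3·t ≡ 1 (mod 4).
    The inverse of 3 mod 4 is 3 (since 3·3 = 9 = 2·4 + 1), so t ≡ 3·1 = 3 ≡ 3 (mod 4).
    Then x = 9 + 39·3 = 126, valid modulo lcm(39, 4) = 156: x ≡ 126 (mod 156).
Verify: 126 mod 13 = 9 ✓, 126 mod 3 = 0 ✓, 126 mod 4 = 2 ✓.

x ≡ 126 (mod 156).


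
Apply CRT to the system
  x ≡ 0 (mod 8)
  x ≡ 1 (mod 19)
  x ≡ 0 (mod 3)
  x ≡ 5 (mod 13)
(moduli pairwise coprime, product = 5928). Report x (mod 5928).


Product of moduli M = 8 · 19 · 3 · 13 = 5928.
Merge one congruence at a time:
  Start: x ≡ 0 (mod 8).
  Combine with x ≡ 1 (mod 19); new modulus lcm = 152.
    Write x = 0 + 8·t and substitute into x ≡ 1 (mod 19): 8·t ≡ 1 − 0 = 1 (mod 19).
    The inverse of 8 mod 19 is 12 (since 8·12 = 96 = 5·19 + 1), so t ≡ 12·1 = 12 ≡ 12 (mod 19).
    Then x = 0 + 8·12 = 96, valid modulo lcm(8, 19) = 152: x ≡ 96 (mod 152).
  Combine with x ≡ 0 (mod 3); new modulus lcm = 456.
    Write x = 96 + 152·t and substitute into x ≡ 0 (mod 3): 152·t ≡ 0 − 96 = -96 (mod 3).
    Reduce coefficients mod 3: 2·t ≡ 0 (mod 3).
    The inverse of 2 mod 3 is 2 (since 2·2 = 4 = 1·3 + 1), so t ≡ 2·0 = 0 ≡ 0 (mod 3).
    Then x = 96 + 152·0 = 96, valid modulo lcm(152, 3) = 456: x ≡ 96 (mod 456).
  Combine with x ≡ 5 (mod 13); new modulus lcm = 5928.
    Write x = 96 + 456·t and substitute into x ≡ 5 (mod 13): 456·t ≡ 5 − 96 = -91 (mod 13).
    Reduce coefficients mod 13: 1·t ≡ 0 (mod 13).
    So t ≡ 0 (mod 13).
    Then x = 96 + 456·0 = 96, valid modulo lcm(456, 13) = 5928: x ≡ 96 (mod 5928).
Verify against each original: 96 mod 8 = 0, 96 mod 19 = 1, 96 mod 3 = 0, 96 mod 13 = 5.

x ≡ 96 (mod 5928).


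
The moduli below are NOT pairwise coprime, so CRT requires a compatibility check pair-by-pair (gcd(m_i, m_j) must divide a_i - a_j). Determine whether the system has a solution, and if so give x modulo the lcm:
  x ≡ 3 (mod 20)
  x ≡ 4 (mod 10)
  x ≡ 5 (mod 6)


Moduli 20, 10, 6 are not pairwise coprime, so CRT works modulo lcm(m_i) when all pairwise compatibility conditions hold.
Pairwise compatibility: gcd(m_i, m_j) must divide a_i - a_j for every pair.
Merge one congruence at a time:
  Start: x ≡ 3 (mod 20).
  Combine with x ≡ 4 (mod 10): gcd(20, 10) = 10, and 4 - 3 = 1 is NOT divisible by 10.
    ⇒ system is inconsistent (no integer solution).

No solution (the system is inconsistent).


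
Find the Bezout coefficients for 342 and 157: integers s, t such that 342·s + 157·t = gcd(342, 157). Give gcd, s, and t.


Euclidean algorithm on (342, 157) — divide until remainder is 0:
  342 = 2 · 157 + 28
  157 = 5 · 28 + 17
  28 = 1 · 17 + 11
  17 = 1 · 11 + 6
  11 = 1 · 6 + 5
  6 = 1 · 5 + 1
  5 = 5 · 1 + 0
gcd(342, 157) = 1.
Track Bezout coefficients alongside the remainders: start with r₀ = 342 = a·1 + b·0 (s = 1, t = 0) and r₁ = 157 = a·0 + b·1 (s = 0, t = 1); each new remainder r_{k+1} = r_{k-1} − q_k·r_k inherits s_{k+1} = s_{k-1} − q_k·s_k, t_{k+1} = t_{k-1} − q_k·t_k, so r_k = a·s_k + b·t_k at every step:
  q = 2: r = 28, s = 1 − 2·0 = 1, t = 0 − 2·1 = -2  (check: 342·1 + 157·(-2) = 28)
  q = 5: r = 17, s = 0 − 5·1 = -5, t = 1 − 5·(-2) = 11  (check: 342·(-5) + 157·11 = 17)
  q = 1: r = 11, s = 1 − 1·(-5) = 6, t = -2 − 1·11 = -13  (check: 342·6 + 157·(-13) = 11)
  q = 1: r = 6, s = -5 − 1·6 = -11, t = 11 − 1·(-13) = 24  (check: 342·(-11) + 157·24 = 6)
  q = 1: r = 5, s = 6 − 1·(-11) = 17, t = -13 − 1·24 = -37  (check: 342·17 + 157·(-37) = 5)
  q = 1: r = 1, s = -11 − 1·17 = -28, t = 24 − 1·(-37) = 61  (check: 342·(-28) + 157·61 = 1)
The row with r = 1 (the gcd) gives the Bezout coefficients s = -28, t = 61.
Result: 342 · (-28) + 157 · (61) = 1.

gcd(342, 157) = 1; s = -28, t = 61 (check: 342·(-28) + 157·61 = 1).


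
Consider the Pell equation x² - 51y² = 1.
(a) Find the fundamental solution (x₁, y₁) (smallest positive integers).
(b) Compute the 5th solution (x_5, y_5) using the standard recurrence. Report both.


Step 1: Find the fundamental solution (x₁, y₁) of x² - 51y² = 1.
  Expand √51 as a continued fraction. a₀ = ⌊√51⌋ = 7; iterate m_{k+1} = d_k·a_k − m_k, d_{k+1} = (51 − m_{k+1}²)/d_k, a_{k+1} = ⌊(a₀ + m_{k+1})/d_{k+1}⌋ (starting m₀ = 0, d₀ = 1), with convergents p_k = a_k·p_{k-1} + p_{k-2}, q_k = a_k·q_{k-1} + q_{k-2} (p₋₁ = 1, q₋₁ = 0):
  k = 0: a₀ = 7; p₀/q₀ = 7/1; p₀² − 51·q₀² = 49 − 51 = -2.
  k = 1: m = 7, d = 2, a = ⌊(7 + 7)/2⌋ = 7; p/q = (7·7 + 1)/(7·1 + 0) = 50/7; p² − 51·q² = 2500 − 2499 = 1.
  The first convergent with p² − 51·q² = 1 gives the fundamental solution (x₁, y₁) = (50, 7).
Step 2: Apply the recurrence (x_{n+1}, y_{n+1}) = (x₁x_n + 51y₁y_n, x₁y_n + y₁x_n) repeatedly.
  From (x_1, y_1) = (50, 7): x_2 = 50·50 + 51·7·7 = 4999; y_2 = 50·7 + 7·50 = 700.
  From (x_2, y_2) = (4999, 700): x_3 = 50·4999 + 51·7·700 = 499850; y_3 = 50·700 + 7·4999 = 69993.
  From (x_3, y_3) = (499850, 69993): x_4 = 50·499850 + 51·7·69993 = 49980001; y_4 = 50·69993 + 7·499850 = 6998600.
  From (x_4, y_4) = (49980001, 6998600): x_5 = 50·49980001 + 51·7·6998600 = 4997500250; y_5 = 50·6998600 + 7·49980001 = 699790007.
Step 3: Verify x_5² - 51·y_5² = 24975008748750062500 - 24975008748750062499 = 1 (should be 1). ✓

(x_1, y_1) = (50, 7); (x_5, y_5) = (4997500250, 699790007).


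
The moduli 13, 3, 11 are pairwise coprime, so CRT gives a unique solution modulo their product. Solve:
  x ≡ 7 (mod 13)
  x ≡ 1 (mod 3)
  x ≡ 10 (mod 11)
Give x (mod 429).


Moduli 13, 3, 11 are pairwise coprime; by CRT there is a unique solution modulo M = 13 · 3 · 11 = 429.
Solve pairwise, accumulating the modulus:
  Start with x ≡ 7 (mod 13).
  Combine with x ≡ 1 (mod 3): since gcd(13, 3) = 1, we get a unique residue mod 39.
    Write x = 7 + 13·t and substitute into x ≡ 1 (mod 3): 13·t ≡ 1 − 7 = -6 (mod 3).
    Reduce coefficients mod 3: 1·t ≡ 0 (mod 3).
    So t ≡ 0 (mod 3).
    Then x = 7 + 13·0 = 7, valid modulo lcm(13, 3) = 39: x ≡ 7 (mod 39).
  Combine with x ≡ 10 (mod 11): since gcd(39, 11) = 1, we get a unique residue mod 429.
    Write x = 7 + 39·t and substitute into x ≡ 10 (mod 11): 39·t ≡ 10 − 7 = 3 (mod 11).
    Reduce coefficients mod 11: 6·t ≡ 3 (mod 11).
    The inverse of 6 mod 11 is 2 (since 6·2 = 12 = 1·11 + 1), so t ≡ 2·3 = 6 ≡ 6 (mod 11).
    Then x = 7 + 39·6 = 241, valid modulo lcm(39, 11) = 429: x ≡ 241 (mod 429).
Verify: 241 mod 13 = 7 ✓, 241 mod 3 = 1 ✓, 241 mod 11 = 10 ✓.

x ≡ 241 (mod 429).


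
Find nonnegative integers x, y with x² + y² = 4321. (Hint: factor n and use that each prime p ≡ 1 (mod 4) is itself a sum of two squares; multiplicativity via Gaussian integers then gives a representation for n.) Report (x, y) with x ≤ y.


Step 1: Factor n = 4321 = 29 · 149.
Step 2: Check the mod-4 condition on each prime factor: 29 ≡ 1 (mod 4), exponent 1; 149 ≡ 1 (mod 4), exponent 1.
All primes ≡ 3 (mod 4) appear to even exponent (or don't appear), so by the two-squares theorem n IS expressible as a sum of two squares.
Step 3: Build a representation. Here n = 29 · 149 is a product of primes ≡ 1 (mod 4). Each prime p ≡ 1 (mod 4) is itself a sum of two squares; find a² by testing p − a² for a perfect square:
  29: 29 − 1² = 28, 29 − 2² = 25 = 5² ⇒ 29 = 2² + 5².
  149: 149 − 1² = 148, 149 − 2² = 145, 149 − 3² = 140, 149 − 4² = 133, 149 − 5² = 124, 149 − 6² = 113, 149 − 7² = 100 = 10² ⇒ 149 = 7² + 10².
  Combine using the Brahmagupta–Fibonacci identity (a² + b²)(c² + d²) = (ac − bd)² + (ad + bc)² = (ac + bd)² + (ad − bc)²:
  29 · 149 = 4321: from (2² + 5²)(7² + 10²), take (2·7 − 5·10, 2·10 + 5·7) = (14 − 50, 20 + 35) = (-36, 55); dropping signs (only squares matter) gives (36, 55); check 36² + 55² = 1296 + 3025 = 4321 ✓.
Step 4: Order so x ≤ y and verify: 36² + 55² = 1296 + 3025 = 4321 = n. ✓

n = 4321 = 36² + 55² (one valid representation with x ≤ y).


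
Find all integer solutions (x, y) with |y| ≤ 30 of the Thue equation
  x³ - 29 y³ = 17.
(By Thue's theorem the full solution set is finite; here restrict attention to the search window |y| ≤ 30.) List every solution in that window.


The equation is x³ - 29y³ = 17. For fixed y, x³ = 29·y³ + 17, so a solution requires the RHS to be a perfect cube.
Strategy: iterate y from -30 to 30, compute RHS = 29·y³ + 17, and check whether it is a (positive or negative) perfect cube.
Check small values of y:
  y = 0: RHS = 17 is not a perfect cube.
  y = 1: RHS = 46 is not a perfect cube.
  y = -1: RHS = -12 is not a perfect cube.
  y = 2: RHS = 249 is not a perfect cube.
  y = -2: RHS = -215 is not a perfect cube.
  y = 3: RHS = 800 is not a perfect cube.
  y = -3: RHS = -766 is not a perfect cube.
Continuing the search up to |y| = 30 finds no solutions either.
No (x, y) in the scanned range satisfies the equation.

No integer solutions with |y| ≤ 30.


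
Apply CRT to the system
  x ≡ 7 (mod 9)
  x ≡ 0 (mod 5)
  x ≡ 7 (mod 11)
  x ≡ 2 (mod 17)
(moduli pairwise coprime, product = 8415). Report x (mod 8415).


Product of moduli M = 9 · 5 · 11 · 17 = 8415.
Merge one congruence at a time:
  Start: x ≡ 7 (mod 9).
  Combine with x ≡ 0 (mod 5); new modulus lcm = 45.
    Write x = 7 + 9·t and substitute into x ≡ 0 (mod 5): 9·t ≡ 0 − 7 = -7 (mod 5).
    Reduce coefficients mod 5: 4·t ≡ 3 (mod 5).
    The inverse of 4 mod 5 is 4 (since 4·4 = 16 = 3·5 + 1), so t ≡ 4·3 = 12 ≡ 2 (mod 5).
    Then x = 7 + 9·2 = 25, valid modulo lcm(9, 5) = 45: x ≡ 25 (mod 45).
  Combine with x ≡ 7 (mod 11); new modulus lcm = 495.
    Write x = 25 + 45·t and substitute into x ≡ 7 (mod 11): 45·t ≡ 7 − 25 = -18 (mod 11).
    Reduce coefficients mod 11: 1·t ≡ 4 (mod 11).
    So t ≡ 4 (mod 11).
    Then x = 25 + 45·4 = 205, valid modulo lcm(45, 11) = 495: x ≡ 205 (mod 495).
  Combine with x ≡ 2 (mod 17); new modulus lcm = 8415.
    Write x = 205 + 495·t and substitute into x ≡ 2 (mod 17): 495·t ≡ 2 − 205 = -203 (mod 17).
    Reduce coefficients mod 17: 2·t ≡ 1 (mod 17).
    The inverse of 2 mod 17 is 9 (since 2·9 = 18 = 1·17 + 1), so t ≡ 9·1 = 9 ≡ 9 (mod 17).
    Then x = 205 + 495·9 = 4660, valid modulo lcm(495, 17) = 8415: x ≡ 4660 (mod 8415).
Verify against each original: 4660 mod 9 = 7, 4660 mod 5 = 0, 4660 mod 11 = 7, 4660 mod 17 = 2.

x ≡ 4660 (mod 8415).


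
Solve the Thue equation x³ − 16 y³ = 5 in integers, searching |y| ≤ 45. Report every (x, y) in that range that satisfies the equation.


The equation is x³ - 16y³ = 5. For fixed y, x³ = 16·y³ + 5, so a solution requires the RHS to be a perfect cube.
Strategy: iterate y from -45 to 45, compute RHS = 16·y³ + 5, and check whether it is a (positive or negative) perfect cube.
Check small values of y:
  y = 0: RHS = 5 is not a perfect cube.
  y = 1: RHS = 21 is not a perfect cube.
  y = -1: RHS = -11 is not a perfect cube.
  y = 2: RHS = 133 is not a perfect cube.
  y = -2: RHS = -123 is not a perfect cube.
  y = 3: RHS = 437 is not a perfect cube.
  y = -3: RHS = -427 is not a perfect cube.
Continuing the search up to |y| = 45 finds no solutions either.
No (x, y) in the scanned range satisfies the equation.

No integer solutions with |y| ≤ 45.


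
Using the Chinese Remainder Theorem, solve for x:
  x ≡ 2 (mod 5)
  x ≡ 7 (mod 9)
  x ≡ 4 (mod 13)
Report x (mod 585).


Moduli 5, 9, 13 are pairwise coprime; by CRT there is a unique solution modulo M = 5 · 9 · 13 = 585.
Solve pairwise, accumulating the modulus:
  Start with x ≡ 2 (mod 5).
  Combine with x ≡ 7 (mod 9): since gcd(5, 9) = 1, we get a unique residue mod 45.
    Write x = 2 + 5·t and substitute into x ≡ 7 (mod 9): 5·t ≡ 7 − 2 = 5 (mod 9).
    The inverse of 5 mod 9 is 2 (since 5·2 = 10 = 1·9 + 1), so t ≡ 2·5 = 10 ≡ 1 (mod 9).
    Then x = 2 + 5·1 = 7, valid modulo lcm(5, 9) = 45: x ≡ 7 (mod 45).
  Combine with x ≡ 4 (mod 13): since gcd(45, 13) = 1, we get a unique residue mod 585.
    Write x = 7 + 45·t and substitute into x ≡ 4 (mod 13): 45·t ≡ 4 − 7 = -3 (mod 13).
    Reduce coefficients mod 13: 6·t ≡ 10 (mod 13).
    The inverse of 6 mod 13 is 11 (since 6·11 = 66 = 5·13 + 1), so t ≡ 11·10 = 110 ≡ 6 (mod 13).
    Then x = 7 + 45·6 = 277, valid modulo lcm(45, 13) = 585: x ≡ 277 (mod 585).
Verify: 277 mod 5 = 2 ✓, 277 mod 9 = 7 ✓, 277 mod 13 = 4 ✓.

x ≡ 277 (mod 585).


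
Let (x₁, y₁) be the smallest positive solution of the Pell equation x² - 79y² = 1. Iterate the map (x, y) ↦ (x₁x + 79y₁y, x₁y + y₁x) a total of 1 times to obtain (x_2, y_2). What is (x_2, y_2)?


Step 1: Find the fundamental solution (x₁, y₁) of x² - 79y² = 1.
  Expand √79 as a continued fraction. a₀ = ⌊√79⌋ = 8; iterate m_{k+1} = d_k·a_k − m_k, d_{k+1} = (79 − m_{k+1}²)/d_k, a_{k+1} = ⌊(a₀ + m_{k+1})/d_{k+1}⌋ (starting m₀ = 0, d₀ = 1), with convergents p_k = a_k·p_{k-1} + p_{k-2}, q_k = a_k·q_{k-1} + q_{k-2} (p₋₁ = 1, q₋₁ = 0):
  k = 0: a₀ = 8; p₀/q₀ = 8/1; p₀² − 79·q₀² = 64 − 79 = -15.
  k = 1: m = 8, d = 15, a = ⌊(8 + 8)/15⌋ = 1; p/q = (1·8 + 1)/(1·1 + 0) = 9/1; p² − 79·q² = 81 − 79 = 2.
  k = 2: m = 7, d = 2, a = ⌊(8 + 7)/2⌋ = 7; p/q = (7·9 + 8)/(7·1 + 1) = 71/8; p² − 79·q² = 5041 − 5056 = -15.
  k = 3: m = 7, d = 15, a = ⌊(8 + 7)/15⌋ = 1; p/q = (1·71 + 9)/(1·8 + 1) = 80/9; p² − 79·q² = 6400 − 6399 = 1.
  The first convergent with p² − 79·q² = 1 gives the fundamental solution (x₁, y₁) = (80, 9).
Step 2: Apply the recurrence (x_{n+1}, y_{n+1}) = (x₁x_n + 79y₁y_n, x₁y_n + y₁x_n) repeatedly.
  From (x_1, y_1) = (80, 9): x_2 = 80·80 + 79·9·9 = 12799; y_2 = 80·9 + 9·80 = 1440.
Step 3: Verify x_2² - 79·y_2² = 163814401 - 163814400 = 1 (should be 1). ✓

(x_1, y_1) = (80, 9); (x_2, y_2) = (12799, 1440).


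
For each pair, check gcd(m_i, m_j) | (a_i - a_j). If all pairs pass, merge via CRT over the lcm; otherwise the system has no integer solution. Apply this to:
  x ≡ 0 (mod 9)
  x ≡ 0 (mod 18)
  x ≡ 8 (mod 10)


Moduli 9, 18, 10 are not pairwise coprime, so CRT works modulo lcm(m_i) when all pairwise compatibility conditions hold.
Pairwise compatibility: gcd(m_i, m_j) must divide a_i - a_j for every pair.
Merge one congruence at a time:
  Start: x ≡ 0 (mod 9).
  Combine with x ≡ 0 (mod 18): gcd(9, 18) = 9; 0 - 0 = 0, which IS divisible by 9, so compatible.
    Write x = 0 + 9·t and substitute into x ≡ 0 (mod 18): 9·t ≡ 0 − 0 = 0 (mod 18).
    Divide the congruence (and modulus) by g = 9: 1·t ≡ 0 (mod 2).
    So t ≡ 0 (mod 2).
    Then x = 0 + 9·0 = 0, valid modulo lcm(9, 18) = 18: x ≡ 0 (mod 18).
  Combine with x ≡ 8 (mod 10): gcd(18, 10) = 2; 8 - 0 = 8, which IS divisible by 2, so compatible.
    Write x = 0 + 18·t and substitute into x ≡ 8 (mod 10): 18·t ≡ 8 − 0 = 8 (mod 10).
    Divide the congruence (and modulus) by g = 2: 9·t ≡ 4 (mod 5).
    Reduce coefficients mod 5: 4·t ≡ 4 (mod 5).
    The inverse of 4 mod 5 is 4 (since 4·4 = 16 = 3·5 + 1), so t ≡ 4·4 = 16 ≡ 1 (mod 5).
    Then x = 0 + 18·1 = 18, valid modulo lcm(18, 10) = 90: x ≡ 18 (mod 90).
Verify: 18 mod 9 = 0, 18 mod 18 = 0, 18 mod 10 = 8.

x ≡ 18 (mod 90).


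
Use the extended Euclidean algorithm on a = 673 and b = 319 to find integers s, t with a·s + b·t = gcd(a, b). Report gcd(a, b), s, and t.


Euclidean algorithm on (673, 319) — divide until remainder is 0:
  673 = 2 · 319 + 35
  319 = 9 · 35 + 4
  35 = 8 · 4 + 3
  4 = 1 · 3 + 1
  3 = 3 · 1 + 0
gcd(673, 319) = 1.
Track Bezout coefficients alongside the remainders: start with r₀ = 673 = a·1 + b·0 (s = 1, t = 0) and r₁ = 319 = a·0 + b·1 (s = 0, t = 1); each new remainder r_{k+1} = r_{k-1} − q_k·r_k inherits s_{k+1} = s_{k-1} − q_k·s_k, t_{k+1} = t_{k-1} − q_k·t_k, so r_k = a·s_k + b·t_k at every step:
  q = 2: r = 35, s = 1 − 2·0 = 1, t = 0 − 2·1 = -2  (check: 673·1 + 319·(-2) = 35)
  q = 9: r = 4, s = 0 − 9·1 = -9, t = 1 − 9·(-2) = 19  (check: 673·(-9) + 319·19 = 4)
  q = 8: r = 3, s = 1 − 8·(-9) = 73, t = -2 − 8·19 = -154  (check: 673·73 + 319·(-154) = 3)
  q = 1: r = 1, s = -9 − 1·73 = -82, t = 19 − 1·(-154) = 173  (check: 673·(-82) + 319·173 = 1)
The row with r = 1 (the gcd) gives the Bezout coefficients s = -82, t = 173.
Result: 673 · (-82) + 319 · (173) = 1.

gcd(673, 319) = 1; s = -82, t = 173 (check: 673·(-82) + 319·173 = 1).


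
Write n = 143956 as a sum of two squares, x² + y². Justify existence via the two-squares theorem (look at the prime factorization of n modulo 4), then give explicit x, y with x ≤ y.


Step 1: Factor n = 143956 = 2^2 · 17 · 29 · 73.
Step 2: Check the mod-4 condition on each prime factor: 2 = 2 (special); 17 ≡ 1 (mod 4), exponent 1; 29 ≡ 1 (mod 4), exponent 1; 73 ≡ 1 (mod 4), exponent 1.
All primes ≡ 3 (mod 4) appear to even exponent (or don't appear), so by the two-squares theorem n IS expressible as a sum of two squares.
Step 3: Build a representation. Group n = k² · m with k = 2 and m = 17 · 29 · 73 = 35989 (a product of primes ≡ 1 (mod 4)); a representation of m scales to one of n via (k·x)² + (k·y)² = k²(x² + y²). Each prime p ≡ 1 (mod 4) is itself a sum of two squares; find a² by testing p − a² for a perfect square:
  17: 17 − 1² = 16 = 4² ⇒ 17 = 1² + 4².
  29: 29 − 1² = 28, 29 − 2² = 25 = 5² ⇒ 29 = 2² + 5².
  73: 73 − 1² = 72, 73 − 2² = 69, 73 − 3² = 64 = 8² ⇒ 73 = 3² + 8².
  Combine using the Brahmagupta–Fibonacci identity (a² + b²)(c² + d²) = (ac − bd)² + (ad + bc)² = (ac + bd)² + (ad − bc)²:
  17 · 29 = 493: from (1² + 4²)(2² + 5²), take (1·2 − 4·5, 1·5 + 4·2) = (2 − 20, 5 + 8) = (-18, 13); dropping signs (only squares matter) gives (18, 13); check 18² + 13² = 324 + 169 = 493 ✓.
  493 · 73 = 35989: from (18² + 13²)(3² + 8²), take (18·3 − 13·8, 18·8 + 13·3) = (54 − 104, 144 + 39) = (-50, 183); dropping signs (only squares matter) gives (50, 183); check 50² + 183² = 2500 + 33489 = 35989 ✓.
  Scale by k = 2: (2·50, 2·183) = (100, 366).
Step 4: Order so x ≤ y and verify: 100² + 366² = 10000 + 133956 = 143956 = n. ✓

n = 143956 = 100² + 366² (one valid representation with x ≤ y).


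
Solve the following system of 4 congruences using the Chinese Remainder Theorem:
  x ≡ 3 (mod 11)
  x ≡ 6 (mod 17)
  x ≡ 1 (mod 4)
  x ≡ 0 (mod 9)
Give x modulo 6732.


Product of moduli M = 11 · 17 · 4 · 9 = 6732.
Merge one congruence at a time:
  Start: x ≡ 3 (mod 11).
  Combine with x ≡ 6 (mod 17); new modulus lcm = 187.
    Write x = 3 + 11·t and substitute into x ≡ 6 (mod 17): 11·t ≡ 6 − 3 = 3 (mod 17).
    The inverse of 11 mod 17 is 14 (since 11·14 = 154 = 9·17 + 1), so t ≡ 14·3 = 42 ≡ 8 (mod 17).
    Then x = 3 + 11·8 = 91, valid modulo lcm(11, 17) = 187: x ≡ 91 (mod 187).
  Combine with x ≡ 1 (mod 4); new modulus lcm = 748.
    Write x = 91 + 187·t and substitute into x ≡ 1 (mod 4): 187·t ≡ 1 − 91 = -90 (mod 4).
    Reduce coefficients mod 4: 3·t ≡ 2 (mod 4).
    The inverse of 3 mod 4 is 3 (since 3·3 = 9 = 2·4 + 1), so t ≡ 3·2 = 6 ≡ 2 (mod 4).
    Then x = 91 + 187·2 = 465, valid modulo lcm(187, 4) = 748: x ≡ 465 (mod 748).
  Combine with x ≡ 0 (mod 9); new modulus lcm = 6732.
    Write x = 465 + 748·t and substitute into x ≡ 0 (mod 9): 748·t ≡ 0 − 465 = -465 (mod 9).
    Reduce coefficients mod 9: 1·t ≡ 3 (mod 9).
    So t ≡ 3 (mod 9).
    Then x = 465 + 748·3 = 2709, valid modulo lcm(748, 9) = 6732: x ≡ 2709 (mod 6732).
Verify against each original: 2709 mod 11 = 3, 2709 mod 17 = 6, 2709 mod 4 = 1, 2709 mod 9 = 0.

x ≡ 2709 (mod 6732).


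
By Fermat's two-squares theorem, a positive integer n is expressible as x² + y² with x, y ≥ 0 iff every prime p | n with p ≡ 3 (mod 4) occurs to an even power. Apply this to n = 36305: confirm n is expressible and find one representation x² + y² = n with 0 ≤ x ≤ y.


Step 1: Factor n = 36305 = 5 · 53 · 137.
Step 2: Check the mod-4 condition on each prime factor: 5 ≡ 1 (mod 4), exponent 1; 53 ≡ 1 (mod 4), exponent 1; 137 ≡ 1 (mod 4), exponent 1.
All primes ≡ 3 (mod 4) appear to even exponent (or don't appear), so by the two-squares theorem n IS expressible as a sum of two squares.
Step 3: Build a representation. Here n = 5 · 53 · 137 is a product of primes ≡ 1 (mod 4). Each prime p ≡ 1 (mod 4) is itself a sum of two squares; find a² by testing p − a² for a perfect square:
  5: 5 − 1² = 4 = 2² ⇒ 5 = 1² + 2².
  53: 53 − 1² = 52, 53 − 2² = 49 = 7² ⇒ 53 = 2² + 7².
  137: 137 − 1² = 136, 137 − 2² = 133, 137 − 3² = 128, 137 − 4² = 121 = 11² ⇒ 137 = 4² + 11².
  Combine using the Brahmagupta–Fibonacci identity (a² + b²)(c² + d²) = (ac − bd)² + (ad + bc)² = (ac + bd)² + (ad − bc)²:
  5 · 53 = 265: from (1² + 2²)(2² + 7²), take (1·2 − 2·7, 1·7 + 2·2) = (2 − 14, 7 + 4) = (-12, 11); dropping signs (only squares matter) gives (12, 11); check 12² + 11² = 144 + 121 = 265 ✓.
  265 · 137 = 36305: from (12² + 11²)(4² + 11²), take (12·4 − 11·11, 12·11 + 11·4) = (48 − 121, 132 + 44) = (-73, 176); dropping signs (only squares matter) gives (73, 176); check 73² + 176² = 5329 + 30976 = 36305 ✓.
Step 4: Order so x ≤ y and verify: 73² + 176² = 5329 + 30976 = 36305 = n. ✓

n = 36305 = 73² + 176² (one valid representation with x ≤ y).


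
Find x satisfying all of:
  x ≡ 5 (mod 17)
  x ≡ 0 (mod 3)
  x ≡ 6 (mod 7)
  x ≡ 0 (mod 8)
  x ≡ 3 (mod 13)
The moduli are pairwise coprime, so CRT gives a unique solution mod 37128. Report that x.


Product of moduli M = 17 · 3 · 7 · 8 · 13 = 37128.
Merge one congruence at a time:
  Start: x ≡ 5 (mod 17).
  Combine with x ≡ 0 (mod 3); new modulus lcm = 51.
    Write x = 5 + 17·t and substitute into x ≡ 0 (mod 3): 17·t ≡ 0 − 5 = -5 (mod 3).
    Reduce coefficients mod 3: 2·t ≡ 1 (mod 3).
    The inverse of 2 mod 3 is 2 (since 2·2 = 4 = 1·3 + 1), so t ≡ 2·1 = 2 ≡ 2 (mod 3).
    Then x = 5 + 17·2 = 39, valid modulo lcm(17, 3) = 51: x ≡ 39 (mod 51).
  Combine with x ≡ 6 (mod 7); new modulus lcm = 357.
    Write x = 39 + 51·t and substitute into x ≡ 6 (mod 7): 51·t ≡ 6 − 39 = -33 (mod 7).
    Reduce coefficients mod 7: 2·t ≡ 2 (mod 7).
    The inverse of 2 mod 7 is 4 (since 2·4 = 8 = 1·7 + 1), so t ≡ 4·2 = 8 ≡ 1 (mod 7).
    Then x = 39 + 51·1 = 90, valid modulo lcm(51, 7) = 357: x ≡ 90 (mod 357).
  Combine with x ≡ 0 (mod 8); new modulus lcm = 2856.
    Write x = 90 + 357·t and substitute into x ≡ 0 (mod 8): 357·t ≡ 0 − 90 = -90 (mod 8).
    Reduce coefficients mod 8: 5·t ≡ 6 (mod 8).
    The inverse of 5 mod 8 is 5 (since 5·5 = 25 = 3·8 + 1), so t ≡ 5·6 = 30 ≡ 6 (mod 8).
    Then x = 90 + 357·6 = 2232, valid modulo lcm(357, 8) = 2856: x ≡ 2232 (mod 2856).
  Combine with x ≡ 3 (mod 13); new modulus lcm = 37128.
    Write x = 2232 + 2856·t and substitute into x ≡ 3 (mod 13): 2856·t ≡ 3 − 2232 = -2229 (mod 13).
    Reduce coefficients mod 13: 9·t ≡ 7 (mod 13).
    The inverse of 9 mod 13 is 3 (since 9·3 = 27 = 2·13 + 1), so t ≡ 3·7 = 21 ≡ 8 (mod 13).
    Then x = 2232 + 2856·8 = 25080, valid modulo lcm(2856, 13) = 37128: x ≡ 25080 (mod 37128).
Verify against each original: 25080 mod 17 = 5, 25080 mod 3 = 0, 25080 mod 7 = 6, 25080 mod 8 = 0, 25080 mod 13 = 3.

x ≡ 25080 (mod 37128).


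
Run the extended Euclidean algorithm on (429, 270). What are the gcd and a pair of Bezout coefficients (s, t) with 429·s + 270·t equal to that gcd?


Euclidean algorithm on (429, 270) — divide until remainder is 0:
  429 = 1 · 270 + 159
  270 = 1 · 159 + 111
  159 = 1 · 111 + 48
  111 = 2 · 48 + 15
  48 = 3 · 15 + 3
  15 = 5 · 3 + 0
gcd(429, 270) = 3.
Track Bezout coefficients alongside the remainders: start with r₀ = 429 = a·1 + b·0 (s = 1, t = 0) and r₁ = 270 = a·0 + b·1 (s = 0, t = 1); each new remainder r_{k+1} = r_{k-1} − q_k·r_k inherits s_{k+1} = s_{k-1} − q_k·s_k, t_{k+1} = t_{k-1} − q_k·t_k, so r_k = a·s_k + b·t_k at every step:
  q = 1: r = 159, s = 1 − 1·0 = 1, t = 0 − 1·1 = -1  (check: 429·1 + 270·(-1) = 159)
  q = 1: r = 111, s = 0 − 1·1 = -1, t = 1 − 1·(-1) = 2  (check: 429·(-1) + 270·2 = 111)
  q = 1: r = 48, s = 1 − 1·(-1) = 2, t = -1 − 1·2 = -3  (check: 429·2 + 270·(-3) = 48)
  q = 2: r = 15, s = -1 − 2·2 = -5, t = 2 − 2·(-3) = 8  (check: 429·(-5) + 270·8 = 15)
  q = 3: r = 3, s = 2 − 3·(-5) = 17, t = -3 − 3·8 = -27  (check: 429·17 + 270·(-27) = 3)
The row with r = 3 (the gcd) gives the Bezout coefficients s = 17, t = -27.
Result: 429 · (17) + 270 · (-27) = 3.

gcd(429, 270) = 3; s = 17, t = -27 (check: 429·17 + 270·(-27) = 3).


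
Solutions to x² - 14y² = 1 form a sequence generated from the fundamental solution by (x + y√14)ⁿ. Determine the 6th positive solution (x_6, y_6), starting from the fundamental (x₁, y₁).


Step 1: Find the fundamental solution (x₁, y₁) of x² - 14y² = 1.
  Expand √14 as a continued fraction. a₀ = ⌊√14⌋ = 3; iterate m_{k+1} = d_k·a_k − m_k, d_{k+1} = (14 − m_{k+1}²)/d_k, a_{k+1} = ⌊(a₀ + m_{k+1})/d_{k+1}⌋ (starting m₀ = 0, d₀ = 1), with convergents p_k = a_k·p_{k-1} + p_{k-2}, q_k = a_k·q_{k-1} + q_{k-2} (p₋₁ = 1, q₋₁ = 0):
  k = 0: a₀ = 3; p₀/q₀ = 3/1; p₀² − 14·q₀² = 9 − 14 = -5.
  k = 1: m = 3, d = 5, a = ⌊(3 + 3)/5⌋ = 1; p/q = (1·3 + 1)/(1·1 + 0) = 4/1; p² − 14·q² = 16 − 14 = 2.
  k = 2: m = 2, d = 2, a = ⌊(3 + 2)/2⌋ = 2; p/q = (2·4 + 3)/(2·1 + 1) = 11/3; p² − 14·q² = 121 − 126 = -5.
  k = 3: m = 2, d = 5, a = ⌊(3 + 2)/5⌋ = 1; p/q = (1·11 + 4)/(1·3 + 1) = 15/4; p² − 14·q² = 225 − 224 = 1.
  The first convergent with p² − 14·q² = 1 gives the fundamental solution (x₁, y₁) = (15, 4).
Step 2: Apply the recurrence (x_{n+1}, y_{n+1}) = (x₁x_n + 14y₁y_n, x₁y_n + y₁x_n) repeatedly.
  From (x_1, y_1) = (15, 4): x_2 = 15·15 + 14·4·4 = 449; y_2 = 15·4 + 4·15 = 120.
  From (x_2, y_2) = (449, 120): x_3 = 15·449 + 14·4·120 = 13455; y_3 = 15·120 + 4·449 = 3596.
  From (x_3, y_3) = (13455, 3596): x_4 = 15·13455 + 14·4·3596 = 403201; y_4 = 15·3596 + 4·13455 = 107760.
  From (x_4, y_4) = (403201, 107760): x_5 = 15·403201 + 14·4·107760 = 12082575; y_5 = 15·107760 + 4·403201 = 3229204.
  From (x_5, y_5) = (12082575, 3229204): x_6 = 15·12082575 + 14·4·3229204 = 362074049; y_6 = 15·3229204 + 4·12082575 = 96768360.
Step 3: Verify x_6² - 14·y_6² = 131097616959254401 - 131097616959254400 = 1 (should be 1). ✓

(x_1, y_1) = (15, 4); (x_6, y_6) = (362074049, 96768360).


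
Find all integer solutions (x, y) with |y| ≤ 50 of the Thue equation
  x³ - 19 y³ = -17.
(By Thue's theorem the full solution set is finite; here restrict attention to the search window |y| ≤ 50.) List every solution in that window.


The equation is x³ - 19y³ = -17. For fixed y, x³ = 19·y³ − 17, so a solution requires the RHS to be a perfect cube.
Strategy: iterate y from -50 to 50, compute RHS = 19·y³ − 17, and check whether it is a (positive or negative) perfect cube.
Check small values of y:
  y = 0: RHS = -17 is not a perfect cube.
  y = 1: RHS = 2 is not a perfect cube.
  y = -1: RHS = -36 is not a perfect cube.
  y = 2: RHS = 135 is not a perfect cube.
  y = -2: RHS = -169 is not a perfect cube.
  y = 3: RHS = 496 is not a perfect cube.
  y = -3: RHS = -530 is not a perfect cube.
Continuing the search up to |y| = 50 finds no solutions either.
No (x, y) in the scanned range satisfies the equation.

No integer solutions with |y| ≤ 50.


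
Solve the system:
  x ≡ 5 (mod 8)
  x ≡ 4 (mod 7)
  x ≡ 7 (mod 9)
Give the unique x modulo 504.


Moduli 8, 7, 9 are pairwise coprime; by CRT there is a unique solution modulo M = 8 · 7 · 9 = 504.
Solve pairwise, accumulating the modulus:
  Start with x ≡ 5 (mod 8).
  Combine with x ≡ 4 (mod 7): since gcd(8, 7) = 1, we get a unique residue mod 56.
    Write x = 5 + 8·t and substitute into x ≡ 4 (mod 7): 8·t ≡ 4 − 5 = -1 (mod 7).
    Reduce coefficients mod 7: 1·t ≡ 6 (mod 7).
    So t ≡ 6 (mod 7).
    Then x = 5 + 8·6 = 53, valid modulo lcm(8, 7) = 56: x ≡ 53 (mod 56).
  Combine with x ≡ 7 (mod 9): since gcd(56, 9) = 1, we get a unique residue mod 504.
    Write x = 53 + 56·t and substitute into x ≡ 7 (mod 9): 56·t ≡ 7 − 53 = -46 (mod 9).
    Reduce coefficients mod 9: 2·t ≡ 8 (mod 9).
    The inverse of 2 mod 9 is 5 (since 2·5 = 10 = 1·9 + 1), so t ≡ 5·8 = 40 ≡ 4 (mod 9).
    Then x = 53 + 56·4 = 277, valid modulo lcm(56, 9) = 504: x ≡ 277 (mod 504).
Verify: 277 mod 8 = 5 ✓, 277 mod 7 = 4 ✓, 277 mod 9 = 7 ✓.

x ≡ 277 (mod 504).


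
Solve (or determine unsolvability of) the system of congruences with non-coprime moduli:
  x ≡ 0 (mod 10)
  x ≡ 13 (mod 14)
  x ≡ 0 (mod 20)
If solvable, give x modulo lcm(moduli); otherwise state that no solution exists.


Moduli 10, 14, 20 are not pairwise coprime, so CRT works modulo lcm(m_i) when all pairwise compatibility conditions hold.
Pairwise compatibility: gcd(m_i, m_j) must divide a_i - a_j for every pair.
Merge one congruence at a time:
  Start: x ≡ 0 (mod 10).
  Combine with x ≡ 13 (mod 14): gcd(10, 14) = 2, and 13 - 0 = 13 is NOT divisible by 2.
    ⇒ system is inconsistent (no integer solution).

No solution (the system is inconsistent).


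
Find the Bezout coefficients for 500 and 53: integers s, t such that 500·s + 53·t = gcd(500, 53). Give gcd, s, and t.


Euclidean algorithm on (500, 53) — divide until remainder is 0:
  500 = 9 · 53 + 23
  53 = 2 · 23 + 7
  23 = 3 · 7 + 2
  7 = 3 · 2 + 1
  2 = 2 · 1 + 0
gcd(500, 53) = 1.
Track Bezout coefficients alongside the remainders: start with r₀ = 500 = a·1 + b·0 (s = 1, t = 0) and r₁ = 53 = a·0 + b·1 (s = 0, t = 1); each new remainder r_{k+1} = r_{k-1} − q_k·r_k inherits s_{k+1} = s_{k-1} − q_k·s_k, t_{k+1} = t_{k-1} − q_k·t_k, so r_k = a·s_k + b·t_k at every step:
  q = 9: r = 23, s = 1 − 9·0 = 1, t = 0 − 9·1 = -9  (check: 500·1 + 53·(-9) = 23)
  q = 2: r = 7, s = 0 − 2·1 = -2, t = 1 − 2·(-9) = 19  (check: 500·(-2) + 53·19 = 7)
  q = 3: r = 2, s = 1 − 3·(-2) = 7, t = -9 − 3·19 = -66  (check: 500·7 + 53·(-66) = 2)
  q = 3: r = 1, s = -2 − 3·7 = -23, t = 19 − 3·(-66) = 217  (check: 500·(-23) + 53·217 = 1)
The row with r = 1 (the gcd) gives the Bezout coefficients s = -23, t = 217.
Result: 500 · (-23) + 53 · (217) = 1.

gcd(500, 53) = 1; s = -23, t = 217 (check: 500·(-23) + 53·217 = 1).


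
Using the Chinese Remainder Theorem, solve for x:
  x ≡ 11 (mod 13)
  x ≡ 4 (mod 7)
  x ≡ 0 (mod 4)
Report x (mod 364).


Moduli 13, 7, 4 are pairwise coprime; by CRT there is a unique solution modulo M = 13 · 7 · 4 = 364.
Solve pairwise, accumulating the modulus:
  Start with x ≡ 11 (mod 13).
  Combine with x ≡ 4 (mod 7): since gcd(13, 7) = 1, we get a unique residue mod 91.
    Write x = 11 + 13·t and substitute into x ≡ 4 (mod 7): 13·t ≡ 4 − 11 = -7 (mod 7).
    Reduce coefficients mod 7: 6·t ≡ 0 (mod 7).
    The inverse of 6 mod 7 is 6 (since 6·6 = 36 = 5·7 + 1), so t ≡ 6·0 = 0 ≡ 0 (mod 7).
    Then x = 11 + 13·0 = 11, valid modulo lcm(13, 7) = 91: x ≡ 11 (mod 91).
  Combine with x ≡ 0 (mod 4): since gcd(91, 4) = 1, we get a unique residue mod 364.
    Write x = 11 + 91·t and substitute into x ≡ 0 (mod 4): 91·t ≡ 0 − 11 = -11 (mod 4).
    Reduce coefficients mod 4: 3·t ≡ 1 (mod 4).
    The inverse of 3 mod 4 is 3 (since 3·3 = 9 = 2·4 + 1), so t ≡ 3·1 = 3 ≡ 3 (mod 4).
    Then x = 11 + 91·3 = 284, valid modulo lcm(91, 4) = 364: x ≡ 284 (mod 364).
Verify: 284 mod 13 = 11 ✓, 284 mod 7 = 4 ✓, 284 mod 4 = 0 ✓.

x ≡ 284 (mod 364).


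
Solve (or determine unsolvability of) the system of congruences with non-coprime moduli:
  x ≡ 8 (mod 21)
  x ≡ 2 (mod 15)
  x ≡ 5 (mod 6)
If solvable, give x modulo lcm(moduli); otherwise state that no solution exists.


Moduli 21, 15, 6 are not pairwise coprime, so CRT works modulo lcm(m_i) when all pairwise compatibility conditions hold.
Pairwise compatibility: gcd(m_i, m_j) must divide a_i - a_j for every pair.
Merge one congruence at a time:
  Start: x ≡ 8 (mod 21).
  Combine with x ≡ 2 (mod 15): gcd(21, 15) = 3; 2 - 8 = -6, which IS divisible by 3, so compatible.
    Write x = 8 + 21·t and substitute into x ≡ 2 (mod 15): 21·t ≡ 2 − 8 = -6 (mod 15).
    Divide the congruence (and modulus) by g = 3: 7·t ≡ -2 (mod 5).
    Reduce coefficients mod 5: 2·t ≡ 3 (mod 5).
    The inverse of 2 mod 5 is 3 (since 2·3 = 6 = 1·5 + 1), so t ≡ 3·3 = 9 ≡ 4 (mod 5).
    Then x = 8 + 21·4 = 92, valid modulo lcm(21, 15) = 105: x ≡ 92 (mod 105).
  Combine with x ≡ 5 (mod 6): gcd(105, 6) = 3; 5 - 92 = -87, which IS divisible by 3, so compatible.
    Write x = 92 + 105·t and substitute into x ≡ 5 (mod 6): 105·t ≡ 5 − 92 = -87 (mod 6).
    Divide the congruence (and modulus) by g = 3: 35·t ≡ -29 (mod 2).
    Reduce coefficients mod 2: 1·t ≡ 1 (mod 2).
    So t ≡ 1 (mod 2).
    Then x = 92 + 105·1 = 197, valid modulo lcm(105, 6) = 210: x ≡ 197 (mod 210).
Verify: 197 mod 21 = 8, 197 mod 15 = 2, 197 mod 6 = 5.

x ≡ 197 (mod 210).


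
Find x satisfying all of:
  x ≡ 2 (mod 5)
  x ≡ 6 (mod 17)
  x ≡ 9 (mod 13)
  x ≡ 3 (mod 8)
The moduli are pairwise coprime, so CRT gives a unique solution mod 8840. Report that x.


Product of moduli M = 5 · 17 · 13 · 8 = 8840.
Merge one congruence at a time:
  Start: x ≡ 2 (mod 5).
  Combine with x ≡ 6 (mod 17); new modulus lcm = 85.
    Write x = 2 + 5·t and substitute into x ≡ 6 (mod 17): 5·t ≡ 6 − 2 = 4 (mod 17).
    The inverse of 5 mod 17 is 7 (since 5·7 = 35 = 2·17 + 1), so t ≡ 7·4 = 28 ≡ 11 (mod 17).
    Then x = 2 + 5·11 = 57, valid modulo lcm(5, 17) = 85: x ≡ 57 (mod 85).
  Combine with x ≡ 9 (mod 13); new modulus lcm = 1105.
    Write x = 57 + 85·t and substitute into x ≡ 9 (mod 13): 85·t ≡ 9 − 57 = -48 (mod 13).
    Reduce coefficients mod 13: 7·t ≡ 4 (mod 13).
    The inverse of 7 mod 13 is 2 (since 7·2 = 14 = 1·13 + 1), so t ≡ 2·4 = 8 ≡ 8 (mod 13).
    Then x = 57 + 85·8 = 737, valid modulo lcm(85, 13) = 1105: x ≡ 737 (mod 1105).
  Combine with x ≡ 3 (mod 8); new modulus lcm = 8840.
    Write x = 737 + 1105·t and substitute into x ≡ 3 (mod 8): 1105·t ≡ 3 − 737 = -734 (mod 8).
    Reduce coefficients mod 8: 1·t ≡ 2 (mod 8).
    So t ≡ 2 (mod 8).
    Then x = 737 + 1105·2 = 2947, valid modulo lcm(1105, 8) = 8840: x ≡ 2947 (mod 8840).
Verify against each original: 2947 mod 5 = 2, 2947 mod 17 = 6, 2947 mod 13 = 9, 2947 mod 8 = 3.

x ≡ 2947 (mod 8840).
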